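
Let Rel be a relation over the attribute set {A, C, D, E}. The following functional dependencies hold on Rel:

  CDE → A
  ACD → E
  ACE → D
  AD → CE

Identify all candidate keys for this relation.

AD; ACE; CDE

{A, D}⁺: AD→CE adds C, E → {A, C, D, E}.
{A, C, E}⁺: ACE→D adds D → {A, C, D, E}.
{C, D, E}⁺: CDE→A adds A → {A, C, D, E}.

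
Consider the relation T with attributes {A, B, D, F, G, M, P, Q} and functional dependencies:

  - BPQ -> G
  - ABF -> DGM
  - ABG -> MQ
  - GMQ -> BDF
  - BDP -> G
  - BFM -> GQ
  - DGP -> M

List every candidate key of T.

{A, B, D, P}⁺: BDP→G adds G; DGP→M adds M; ABG→MQ adds Q; GMQ→BDF adds F → {A, B, D, F, G, M, P, Q}. Minimal: {B, D, P}⁺ = {B, D, G, M, P}; {A, D, P}⁺ = {A, D, P}; {A, B, P}⁺ = {A, B, P}; … — none reach the full schema.
{A, B, F, P}⁺: ABF→DGM adds D, G, M; ABG→MQ adds Q → {A, B, D, F, G, M, P, Q}. Minimal: {B, F, P}⁺ = {B, F, P}; {A, F, P}⁺ = {A, F, P}; {A, B, P}⁺ = {A, B, P}; … — none reach the full schema.
{A, B, G, P}⁺: ABG→MQ adds M, Q; GMQ→BDF adds D, F → {A, B, D, F, G, M, P, Q}. Minimal: {B, G, P}⁺ = {B, G, P}; {A, G, P}⁺ = {A, G, P}; {A, B, P}⁺ = {A, B, P}; … — none reach the full schema.
{A, B, P, Q}⁺: BPQ→G adds G; ABG→MQ adds M; GMQ→BDF adds D, F → {A, B, D, F, G, M, P, Q}. Minimal: {B, P, Q}⁺ = {B, G, P, Q}; {A, P, Q}⁺ = {A, P, Q}; {A, B, Q}⁺ = {A, B, Q}; … — none reach the full schema.
{A, D, G, P, Q}⁺: DGP→M adds M; GMQ→BDF adds B, F → {A, B, D, F, G, M, P, Q}. Minimal: {D, G, P, Q}⁺ = {B, D, F, G, M, P, Q}; {A, G, P, Q}⁺ = {A, G, P, Q}; {A, D, P, Q}⁺ = {A, D, P, Q}; … — none reach the full schema.
{A, G, M, P, Q}⁺: GMQ→BDF adds B, D, F → {A, B, D, F, G, M, P, Q}. Minimal: {G, M, P, Q}⁺ = {B, D, F, G, M, P, Q}; {A, M, P, Q}⁺ = {A, M, P, Q}; {A, G, P, Q}⁺ = {A, G, P, Q}; … — none reach the full schema.
Any other superkey contains one of these as a subset, so there are no further candidate keys.

(A, B, D, P), (A, B, F, P), (A, B, G, P), (A, B, P, Q), (A, D, G, P, Q), (A, G, M, P, Q)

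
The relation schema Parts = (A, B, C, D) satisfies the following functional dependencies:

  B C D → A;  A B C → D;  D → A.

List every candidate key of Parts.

Attributes B, C never appear on any right-hand side, so every candidate key must contain {B, C}.
{B, C}⁺ = {B, C}, which is not all of the schema, so we must add further attributes.
{A, B, C}⁺: ABC→D adds D → {A, B, C, D}.
{B, C, D}⁺: BCD→A adds A → {A, B, C, D}.
Any other superkey contains one of these as a subset, so there are no further candidate keys.

{A, B, C}, {B, C, D}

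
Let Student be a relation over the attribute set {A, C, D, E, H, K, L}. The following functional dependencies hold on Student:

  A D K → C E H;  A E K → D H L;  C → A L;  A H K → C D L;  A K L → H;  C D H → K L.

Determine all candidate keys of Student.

(C, K); (A, D, K); (A, E, K); (A, H, K); (A, K, L); (C, D, H)

{C, K}⁺: C→AL adds A, L; AKL→H adds H; AHK→CDL adds D; ADK→CEH adds E → {A, C, D, E, H, K, L}.
{A, D, K}⁺: ADK→CEH adds C, E, H; AEK→DHL adds L → {A, C, D, E, H, K, L}.
{A, E, K}⁺: AEK→DHL adds D, H, L; AHK→CDL adds C → {A, C, D, E, H, K, L}.
{A, H, K}⁺: AHK→CDL adds C, D, L; ADK→CEH adds E → {A, C, D, E, H, K, L}.
{A, K, L}⁺: AKL→H adds H; AHK→CDL adds C, D; ADK→CEH adds E → {A, C, D, E, H, K, L}.
{C, D, H}⁺: C→AL adds A, L; CDH→KL adds K; ADK→CEH adds E → {A, C, D, E, H, K, L}.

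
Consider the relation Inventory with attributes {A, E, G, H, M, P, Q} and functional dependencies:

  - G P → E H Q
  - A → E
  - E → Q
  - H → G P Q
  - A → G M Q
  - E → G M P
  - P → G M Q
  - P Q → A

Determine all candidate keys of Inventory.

(A), (E), (H), (P)

{A}⁺: A→E adds E; E→Q adds Q; A→GMQ adds G, M; E→GMP adds P; GP→EHQ adds H → {A, E, G, H, M, P, Q}.
{E}⁺: E→Q adds Q; E→GMP adds G, M, P; PQ→A adds A; GP→EHQ adds H → {A, E, G, H, M, P, Q}.
{H}⁺: H→GPQ adds G, P, Q; P→GMQ adds M; PQ→A adds A; GP→EHQ adds E → {A, E, G, H, M, P, Q}.
{P}⁺: P→GMQ adds G, M, Q; PQ→A adds A; GP→EHQ adds E, H → {A, E, G, H, M, P, Q}.
Any other superkey contains one of these as a subset, so there are no further candidate keys.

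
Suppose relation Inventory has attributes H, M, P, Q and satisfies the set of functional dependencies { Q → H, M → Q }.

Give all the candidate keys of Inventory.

Attributes M, P never appear on any right-hand side, so every candidate key must contain {M, P}.
{M, P}⁺ = {H, M, P, Q}, which is all of the schema, so {M, P} is the only candidate key.

MP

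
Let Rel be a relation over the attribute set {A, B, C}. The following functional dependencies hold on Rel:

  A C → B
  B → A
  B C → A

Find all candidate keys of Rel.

AC, BC

Attribute C never appears on the right-hand side of any dependency, so C must belong to every candidate key.
{C}⁺ = {C}, which is not all of the schema, so we must add further attributes.
{A, C}⁺: AC→B adds B → {A, B, C}. Minimal: {C}⁺ = {C}; {A}⁺ = {A} — none reach the full schema.
{B, C}⁺: B→A adds A → {A, B, C}. Minimal: {C}⁺ = {C}; {B}⁺ = {A, B} — none reach the full schema.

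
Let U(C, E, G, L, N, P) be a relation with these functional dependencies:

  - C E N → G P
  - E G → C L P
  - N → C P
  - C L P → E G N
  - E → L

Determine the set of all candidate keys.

{E, G}, {E, N}, {L, N}, {C, E, P}, {C, L, P}

{E, G}⁺: EG→CLP adds C, L, P; CLP→EGN adds N → {C, E, G, L, N, P}.
{E, N}⁺: N→CP adds C, P; E→L adds L; CEN→GP adds G → {C, E, G, L, N, P}.
{L, N}⁺: N→CP adds C, P; CLP→EGN adds E, G → {C, E, G, L, N, P}.
{C, E, P}⁺: E→L adds L; CLP→EGN adds G, N → {C, E, G, L, N, P}.
{C, L, P}⁺: CLP→EGN adds E, G, N → {C, E, G, L, N, P}.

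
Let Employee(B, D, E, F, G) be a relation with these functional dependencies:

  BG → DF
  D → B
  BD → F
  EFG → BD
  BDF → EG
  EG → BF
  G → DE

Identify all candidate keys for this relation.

{D}⁺: D→B adds B; BD→F adds F; BDF→EG adds E, G → {B, D, E, F, G}.
{G}⁺: G→DE adds D, E; D→B adds B; BD→F adds F → {B, D, E, F, G}.

{D}; {G}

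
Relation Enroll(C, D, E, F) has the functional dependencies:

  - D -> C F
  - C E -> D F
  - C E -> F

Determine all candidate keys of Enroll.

{C, E}; {D, E}

{C, E}⁺: CE→DF adds D, F → {C, D, E, F}.
{D, E}⁺: D→CF adds C, F → {C, D, E, F}.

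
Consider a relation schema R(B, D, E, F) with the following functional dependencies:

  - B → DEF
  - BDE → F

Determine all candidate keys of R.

(B)

Attribute B never appears on the right-hand side of any dependency, so B must belong to every candidate key.
{B}⁺ = {B, D, E, F}, which is all of the schema, so {B} is the only candidate key.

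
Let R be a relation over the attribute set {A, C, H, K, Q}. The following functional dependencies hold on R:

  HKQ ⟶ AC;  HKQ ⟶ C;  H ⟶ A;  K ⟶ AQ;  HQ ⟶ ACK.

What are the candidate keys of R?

{H, K}, {H, Q}

Attribute H never appears on the right-hand side of any dependency, so H must belong to every candidate key.
{H}⁺ = {A, H}, which is not all of the schema, so we must add further attributes.
{H, K}⁺: H→A adds A; K→AQ adds Q; HQ→ACK adds C → {A, C, H, K, Q}.
{H, Q}⁺: H→A adds A; HQ→ACK adds C, K → {A, C, H, K, Q}.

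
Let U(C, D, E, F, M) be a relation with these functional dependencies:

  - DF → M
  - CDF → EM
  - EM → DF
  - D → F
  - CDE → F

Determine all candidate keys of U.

Attribute C never appears on the right-hand side of any dependency, so C must belong to every candidate key.
{C}⁺ = {C}, which is not all of the schema, so we must add further attributes.
{C, D}⁺: D→F adds F; DF→M adds M; CDF→EM adds E → {C, D, E, F, M}. Minimal: {D}⁺ = {D, F, M}; {C}⁺ = {C} — none reach the full schema.
{C, E, M}⁺: EM→DF adds D, F → {C, D, E, F, M}. Minimal: {E, M}⁺ = {D, E, F, M}; {C, M}⁺ = {C, M}; {C, E}⁺ = {C, E} — none reach the full schema.
Any other superkey contains one of these as a subset, so there are no further candidate keys.

CD, CEM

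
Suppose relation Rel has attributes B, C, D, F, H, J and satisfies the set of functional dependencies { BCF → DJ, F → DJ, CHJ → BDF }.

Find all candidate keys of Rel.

Attributes C, H never appear on any right-hand side, so every candidate key must contain {C, H}.
{C, H}⁺ = {C, H}, which is not all of the schema, so we must add further attributes.
{C, F, H}⁺: F→DJ adds D, J; CHJ→BDF adds B → {B, C, D, F, H, J}.
{C, H, J}⁺: CHJ→BDF adds B, D, F → {B, C, D, F, H, J}.
Any other superkey contains one of these as a subset, so there are no further candidate keys.

{C, F, H}, {C, H, J}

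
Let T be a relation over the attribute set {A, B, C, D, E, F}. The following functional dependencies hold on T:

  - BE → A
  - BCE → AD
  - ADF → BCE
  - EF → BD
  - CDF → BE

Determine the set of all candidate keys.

{E, F}, {A, D, F}, {C, D, F}

Attribute F never appears on the right-hand side of any dependency, so F must belong to every candidate key.
{F}⁺ = {F}, which is not all of the schema, so we must add further attributes.
{E, F}⁺: EF→BD adds B, D; BE→A adds A; ADF→BCE adds C → {A, B, C, D, E, F}. Minimal: {F}⁺ = {F}; {E}⁺ = {E} — none reach the full schema.
{A, D, F}⁺: ADF→BCE adds B, C, E → {A, B, C, D, E, F}. Minimal: {D, F}⁺ = {D, F}; {A, F}⁺ = {A, F}; {A, D}⁺ = {A, D} — none reach the full schema.
{C, D, F}⁺: CDF→BE adds B, E; BE→A adds A → {A, B, C, D, E, F}. Minimal: {D, F}⁺ = {D, F}; {C, F}⁺ = {C, F}; {C, D}⁺ = {C, D} — none reach the full schema.
Any other superkey contains one of these as a subset, so there are no further candidate keys.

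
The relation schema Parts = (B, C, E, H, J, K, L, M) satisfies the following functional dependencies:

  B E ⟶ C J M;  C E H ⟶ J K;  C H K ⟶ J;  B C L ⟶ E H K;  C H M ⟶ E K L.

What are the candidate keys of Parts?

Attribute B never appears on the right-hand side of any dependency, so B must belong to every candidate key.
{B}⁺ = {B}, which is not all of the schema, so we must add further attributes.
{B, C, L}⁺: BCL→EHK adds E, H, K; BE→CJM adds J, M → {B, C, E, H, J, K, L, M}.
{B, E, H}⁺: BE→CJM adds C, J, M; CEH→JK adds K; CHM→EKL adds L → {B, C, E, H, J, K, L, M}.
{B, E, L}⁺: BE→CJM adds C, J, M; BCL→EHK adds H, K → {B, C, E, H, J, K, L, M}.
{B, C, H, M}⁺: CHM→EKL adds E, K, L; BE→CJM adds J → {B, C, E, H, J, K, L, M}.

(B, C, L); (B, E, H); (B, E, L); (B, C, H, M)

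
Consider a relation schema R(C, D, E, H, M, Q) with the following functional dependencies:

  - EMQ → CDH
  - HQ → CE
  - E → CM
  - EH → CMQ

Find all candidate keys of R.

{E, H}⁺: E→CM adds C, M; EH→CMQ adds Q; EMQ→CDH adds D → {C, D, E, H, M, Q}. Minimal: {H}⁺ = {H}; {E}⁺ = {C, E, M} — none reach the full schema.
{E, Q}⁺: E→CM adds C, M; EMQ→CDH adds D, H → {C, D, E, H, M, Q}. Minimal: {Q}⁺ = {Q}; {E}⁺ = {C, E, M} — none reach the full schema.
{H, Q}⁺: HQ→CE adds C, E; E→CM adds M; EMQ→CDH adds D → {C, D, E, H, M, Q}. Minimal: {Q}⁺ = {Q}; {H}⁺ = {H} — none reach the full schema.
Any other superkey contains one of these as a subset, so there are no further candidate keys.

(E, H), (E, Q), (H, Q)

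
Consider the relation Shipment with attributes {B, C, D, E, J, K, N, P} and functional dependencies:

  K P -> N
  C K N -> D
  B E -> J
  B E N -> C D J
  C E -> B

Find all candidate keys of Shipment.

{B, E, K, P}, {C, E, K, P}

{B, E, K, P}⁺: KP→N adds N; BE→J adds J; BEN→CDJ adds C, D → {B, C, D, E, J, K, N, P}. Minimal: {E, K, P}⁺ = {E, K, N, P}; {B, K, P}⁺ = {B, K, N, P}; {B, E, P}⁺ = {B, E, J, P}; … — none reach the full schema.
{C, E, K, P}⁺: KP→N adds N; CKN→D adds D; CE→B adds B; BE→J adds J → {B, C, D, E, J, K, N, P}. Minimal: {E, K, P}⁺ = {E, K, N, P}; {C, K, P}⁺ = {C, D, K, N, P}; {C, E, P}⁺ = {B, C, E, J, P}; … — none reach the full schema.
Any other superkey contains one of these as a subset, so there are no further candidate keys.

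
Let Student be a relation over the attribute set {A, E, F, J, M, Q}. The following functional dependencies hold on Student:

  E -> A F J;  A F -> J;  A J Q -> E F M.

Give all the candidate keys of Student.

Attribute Q never appears on the right-hand side of any dependency, so Q must belong to every candidate key.
{Q}⁺ = {Q}, which is not all of the schema, so we must add further attributes.
{E, Q}⁺: E→AFJ adds A, F, J; AJQ→EFM adds M → {A, E, F, J, M, Q}. Minimal: {Q}⁺ = {Q}; {E}⁺ = {A, E, F, J} — none reach the full schema.
{A, F, Q}⁺: AF→J adds J; AJQ→EFM adds E, M → {A, E, F, J, M, Q}. Minimal: {F, Q}⁺ = {F, Q}; {A, Q}⁺ = {A, Q}; {A, F}⁺ = {A, F, J} — none reach the full schema.
{A, J, Q}⁺: AJQ→EFM adds E, F, M → {A, E, F, J, M, Q}. Minimal: {J, Q}⁺ = {J, Q}; {A, Q}⁺ = {A, Q}; {A, J}⁺ = {A, J} — none reach the full schema.
Any other superkey contains one of these as a subset, so there are no further candidate keys.

(E, Q), (A, F, Q), (A, J, Q)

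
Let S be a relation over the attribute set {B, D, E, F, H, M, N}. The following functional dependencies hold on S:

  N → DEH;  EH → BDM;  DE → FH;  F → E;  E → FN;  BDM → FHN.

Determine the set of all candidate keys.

{E}⁺: E→FN adds F, N; N→DEH adds D, H; EH→BDM adds B, M → {B, D, E, F, H, M, N}.
{F}⁺: F→E adds E; E→FN adds N; N→DEH adds D, H; EH→BDM adds B, M → {B, D, E, F, H, M, N}.
{N}⁺: N→DEH adds D, E, H; EH→BDM adds B, M; DE→FH adds F → {B, D, E, F, H, M, N}.
{B, D, M}⁺: BDM→FHN adds F, H, N; N→DEH adds E → {B, D, E, F, H, M, N}. Minimal: {D, M}⁺ = {D, M}; {B, M}⁺ = {B, M}; {B, D}⁺ = {B, D} — none reach the full schema.
Any other superkey contains one of these as a subset, so there are no further candidate keys.

{E}; {F}; {N}; {B, D, M}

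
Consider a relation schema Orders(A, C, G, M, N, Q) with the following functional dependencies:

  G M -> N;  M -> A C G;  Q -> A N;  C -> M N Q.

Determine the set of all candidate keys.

{C}⁺: C→MNQ adds M, N, Q; M→ACG adds A, G → {A, C, G, M, N, Q}.
{M}⁺: M→ACG adds A, C, G; C→MNQ adds N, Q → {A, C, G, M, N, Q}.
Any other superkey contains one of these as a subset, so there are no further candidate keys.

(C); (M)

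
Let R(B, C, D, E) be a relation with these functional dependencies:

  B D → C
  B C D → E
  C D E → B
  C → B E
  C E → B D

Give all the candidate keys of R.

{C}⁺: C→BE adds B, E; CE→BD adds D → {B, C, D, E}.
{B, D}⁺: BD→C adds C; BCD→E adds E → {B, C, D, E}.

{C}, {B, D}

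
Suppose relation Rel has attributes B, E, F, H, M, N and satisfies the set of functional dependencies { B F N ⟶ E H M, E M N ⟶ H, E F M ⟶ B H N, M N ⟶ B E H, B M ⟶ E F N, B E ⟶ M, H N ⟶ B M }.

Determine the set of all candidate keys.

{B, E}, {B, M}, {H, N}, {M, N}, {B, F, N}, {E, F, M}

{B, E}⁺: BE→M adds M; BM→EFN adds F, N; BFN→EHM adds H → {B, E, F, H, M, N}.
{B, M}⁺: BM→EFN adds E, F, N; BFN→EHM adds H → {B, E, F, H, M, N}.
{H, N}⁺: HN→BM adds B, M; MN→BEH adds E; BM→EFN adds F → {B, E, F, H, M, N}.
{M, N}⁺: MN→BEH adds B, E, H; BM→EFN adds F → {B, E, F, H, M, N}.
{B, F, N}⁺: BFN→EHM adds E, H, M → {B, E, F, H, M, N}.
{E, F, M}⁺: EFM→BHN adds B, H, N → {B, E, F, H, M, N}.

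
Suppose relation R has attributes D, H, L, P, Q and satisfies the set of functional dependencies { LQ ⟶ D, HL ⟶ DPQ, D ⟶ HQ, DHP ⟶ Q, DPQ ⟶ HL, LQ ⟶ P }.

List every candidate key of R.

{D, L}⁺: D→HQ adds H, Q; LQ→P adds P → {D, H, L, P, Q}. Minimal: {L}⁺ = {L}; {D}⁺ = {D, H, Q} — none reach the full schema.
{D, P}⁺: D→HQ adds H, Q; DPQ→HL adds L → {D, H, L, P, Q}. Minimal: {P}⁺ = {P}; {D}⁺ = {D, H, Q} — none reach the full schema.
{H, L}⁺: HL→DPQ adds D, P, Q → {D, H, L, P, Q}. Minimal: {L}⁺ = {L}; {H}⁺ = {H} — none reach the full schema.
{L, Q}⁺: LQ→D adds D; D→HQ adds H; LQ→P adds P → {D, H, L, P, Q}. Minimal: {Q}⁺ = {Q}; {L}⁺ = {L} — none reach the full schema.
Any other superkey contains one of these as a subset, so there are no further candidate keys.

DL, DP, HL, LQ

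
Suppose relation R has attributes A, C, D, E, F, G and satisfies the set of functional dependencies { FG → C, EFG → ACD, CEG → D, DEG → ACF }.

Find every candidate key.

{C, E, G}, {D, E, G}, {E, F, G}

Attributes E, G never appear on any right-hand side, so every candidate key must contain {E, G}.
{E, G}⁺ = {E, G}, which is not all of the schema, so we must add further attributes.
{C, E, G}⁺: CEG→D adds D; DEG→ACF adds A, F → {A, C, D, E, F, G}. Minimal: {E, G}⁺ = {E, G}; {C, G}⁺ = {C, G}; {C, E}⁺ = {C, E} — none reach the full schema.
{D, E, G}⁺: DEG→ACF adds A, C, F → {A, C, D, E, F, G}. Minimal: {E, G}⁺ = {E, G}; {D, G}⁺ = {D, G}; {D, E}⁺ = {D, E} — none reach the full schema.
{E, F, G}⁺: FG→C adds C; EFG→ACD adds A, D → {A, C, D, E, F, G}. Minimal: {F, G}⁺ = {C, F, G}; {E, G}⁺ = {E, G}; {E, F}⁺ = {E, F} — none reach the full schema.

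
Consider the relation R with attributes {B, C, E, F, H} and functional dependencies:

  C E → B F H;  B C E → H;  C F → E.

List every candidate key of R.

{C, E}⁺: CE→BFH adds B, F, H → {B, C, E, F, H}.
{C, F}⁺: CF→E adds E; CE→BFH adds B, H → {B, C, E, F, H}.

{C, E}; {C, F}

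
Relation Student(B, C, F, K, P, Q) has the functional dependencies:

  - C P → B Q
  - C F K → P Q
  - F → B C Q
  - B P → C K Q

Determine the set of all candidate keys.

Attribute F never appears on the right-hand side of any dependency, so F must belong to every candidate key.
{F}⁺ = {B, C, F, Q}, which is not all of the schema, so we must add further attributes.
{F, K}⁺: F→BCQ adds B, C, Q; CFK→PQ adds P → {B, C, F, K, P, Q}. Minimal: {K}⁺ = {K}; {F}⁺ = {B, C, F, Q} — none reach the full schema.
{F, P}⁺: F→BCQ adds B, C, Q; BP→CKQ adds K → {B, C, F, K, P, Q}. Minimal: {P}⁺ = {P}; {F}⁺ = {B, C, F, Q} — none reach the full schema.

(F, K); (F, P)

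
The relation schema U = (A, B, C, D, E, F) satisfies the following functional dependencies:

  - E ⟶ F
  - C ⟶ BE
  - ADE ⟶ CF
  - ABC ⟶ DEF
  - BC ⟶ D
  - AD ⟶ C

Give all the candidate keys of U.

Attribute A never appears on the right-hand side of any dependency, so A must belong to every candidate key.
{A}⁺ = {A}, which is not all of the schema, so we must add further attributes.
{A, C}⁺: C→BE adds B, E; ABC→DEF adds D, F → {A, B, C, D, E, F}. Minimal: {C}⁺ = {B, C, D, E, F}; {A}⁺ = {A} — none reach the full schema.
{A, D}⁺: AD→C adds C; C→BE adds B, E; ADE→CF adds F → {A, B, C, D, E, F}. Minimal: {D}⁺ = {D}; {A}⁺ = {A} — none reach the full schema.

AC, AD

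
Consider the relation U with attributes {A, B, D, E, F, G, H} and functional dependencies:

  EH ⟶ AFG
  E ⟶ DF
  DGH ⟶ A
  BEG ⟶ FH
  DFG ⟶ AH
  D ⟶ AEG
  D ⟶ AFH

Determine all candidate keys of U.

BD, BE

Attribute B never appears on the right-hand side of any dependency, so B must belong to every candidate key.
{B}⁺ = {B}, which is not all of the schema, so we must add further attributes.
{B, D}⁺: D→AEG adds A, E, G; D→AFH adds F, H → {A, B, D, E, F, G, H}. Minimal: {D}⁺ = {A, D, E, F, G, H}; {B}⁺ = {B} — none reach the full schema.
{B, E}⁺: E→DF adds D, F; D→AEG adds A, G; D→AFH adds H → {A, B, D, E, F, G, H}. Minimal: {E}⁺ = {A, D, E, F, G, H}; {B}⁺ = {B} — none reach the full schema.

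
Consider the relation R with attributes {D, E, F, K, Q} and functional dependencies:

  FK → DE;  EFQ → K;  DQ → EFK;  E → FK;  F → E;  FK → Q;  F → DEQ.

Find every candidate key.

{E}⁺: E→FK adds F, K; FK→Q adds Q; F→DEQ adds D → {D, E, F, K, Q}.
{F}⁺: F→E adds E; F→DEQ adds D, Q; EFQ→K adds K → {D, E, F, K, Q}.
{D, Q}⁺: DQ→EFK adds E, F, K → {D, E, F, K, Q}. Minimal: {Q}⁺ = {Q}; {D}⁺ = {D} — none reach the full schema.
Any other superkey contains one of these as a subset, so there are no further candidate keys.

{E}, {F}, {D, Q}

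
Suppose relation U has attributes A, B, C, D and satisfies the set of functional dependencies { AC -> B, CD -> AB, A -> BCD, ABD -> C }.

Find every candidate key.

{A}, {C, D}

{A}⁺: A→BCD adds B, C, D → {A, B, C, D}.
{C, D}⁺: CD→AB adds A, B → {A, B, C, D}. Minimal: {D}⁺ = {D}; {C}⁺ = {C} — none reach the full schema.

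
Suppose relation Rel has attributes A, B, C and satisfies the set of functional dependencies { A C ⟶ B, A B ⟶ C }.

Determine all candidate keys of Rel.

Attribute A never appears on the right-hand side of any dependency, so A must belong to every candidate key.
{A}⁺ = {A}, which is not all of the schema, so we must add further attributes.
{A, B}⁺: AB→C adds C → {A, B, C}. Minimal: {B}⁺ = {B}; {A}⁺ = {A} — none reach the full schema.
{A, C}⁺: AC→B adds B → {A, B, C}. Minimal: {C}⁺ = {C}; {A}⁺ = {A} — none reach the full schema.
Any other superkey contains one of these as a subset, so there are no further candidate keys.

AB, AC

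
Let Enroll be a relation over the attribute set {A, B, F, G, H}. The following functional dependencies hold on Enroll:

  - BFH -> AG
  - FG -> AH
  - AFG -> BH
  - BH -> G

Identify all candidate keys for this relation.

{F, G}; {B, F, H}

Attribute F never appears on the right-hand side of any dependency, so F must belong to every candidate key.
{F}⁺ = {F}, which is not all of the schema, so we must add further attributes.
{F, G}⁺: FG→AH adds A, H; AFG→BH adds B → {A, B, F, G, H}. Minimal: {G}⁺ = {G}; {F}⁺ = {F} — none reach the full schema.
{B, F, H}⁺: BFH→AG adds A, G → {A, B, F, G, H}. Minimal: {F, H}⁺ = {F, H}; {B, H}⁺ = {B, G, H}; {B, F}⁺ = {B, F} — none reach the full schema.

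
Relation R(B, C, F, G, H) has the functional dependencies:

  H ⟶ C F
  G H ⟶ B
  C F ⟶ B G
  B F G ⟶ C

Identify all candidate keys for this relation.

{H}⁺: H→CF adds C, F; CF→BG adds B, G → {B, C, F, G, H}.

H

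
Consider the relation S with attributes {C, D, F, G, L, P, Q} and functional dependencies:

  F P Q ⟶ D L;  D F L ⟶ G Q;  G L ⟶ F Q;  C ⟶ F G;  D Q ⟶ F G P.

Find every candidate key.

Attribute C never appears on the right-hand side of any dependency, so C must belong to every candidate key.
{C}⁺ = {C, F, G}, which is not all of the schema, so we must add further attributes.
{C, D, L}⁺: C→FG adds F, G; DFL→GQ adds Q; DQ→FGP adds P → {C, D, F, G, L, P, Q}. Minimal: {D, L}⁺ = {D, L}; {C, L}⁺ = {C, F, G, L, Q}; {C, D}⁺ = {C, D, F, G} — none reach the full schema.
{C, D, Q}⁺: C→FG adds F, G; DQ→FGP adds P; FPQ→DL adds L → {C, D, F, G, L, P, Q}. Minimal: {D, Q}⁺ = {D, F, G, L, P, Q}; {C, Q}⁺ = {C, F, G, Q}; {C, D}⁺ = {C, D, F, G} — none reach the full schema.
{C, L, P}⁺: C→FG adds F, G; GL→FQ adds Q; FPQ→DL adds D → {C, D, F, G, L, P, Q}. Minimal: {L, P}⁺ = {L, P}; {C, P}⁺ = {C, F, G, P}; {C, L}⁺ = {C, F, G, L, Q} — none reach the full schema.
{C, P, Q}⁺: C→FG adds F, G; FPQ→DL adds D, L → {C, D, F, G, L, P, Q}. Minimal: {P, Q}⁺ = {P, Q}; {C, Q}⁺ = {C, F, G, Q}; {C, P}⁺ = {C, F, G, P} — none reach the full schema.
Any other superkey contains one of these as a subset, so there are no further candidate keys.

{C, D, L}, {C, D, Q}, {C, L, P}, {C, P, Q}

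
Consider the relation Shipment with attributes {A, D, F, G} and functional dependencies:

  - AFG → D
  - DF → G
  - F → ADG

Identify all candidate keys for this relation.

(F)

Attribute F never appears on the right-hand side of any dependency, so F must belong to every candidate key.
{F}⁺ = {A, D, F, G}, which is all of the schema, so {F} is the only candidate key.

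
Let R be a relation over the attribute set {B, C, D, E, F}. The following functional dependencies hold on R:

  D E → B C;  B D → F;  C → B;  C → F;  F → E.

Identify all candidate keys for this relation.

{B, D}; {C, D}; {D, E}; {D, F}

Attribute D never appears on the right-hand side of any dependency, so D must belong to every candidate key.
{D}⁺ = {D}, which is not all of the schema, so we must add further attributes.
{B, D}⁺: BD→F adds F; F→E adds E; DE→BC adds C → {B, C, D, E, F}.
{C, D}⁺: C→B adds B; C→F adds F; F→E adds E → {B, C, D, E, F}.
{D, E}⁺: DE→BC adds B, C; BD→F adds F → {B, C, D, E, F}.
{D, F}⁺: F→E adds E; DE→BC adds B, C → {B, C, D, E, F}.
Any other superkey contains one of these as a subset, so there are no further candidate keys.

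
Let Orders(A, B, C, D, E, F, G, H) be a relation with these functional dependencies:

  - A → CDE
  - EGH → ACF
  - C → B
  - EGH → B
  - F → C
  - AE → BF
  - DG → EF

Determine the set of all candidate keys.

(A, G, H); (D, G, H); (E, G, H)

{A, G, H}⁺: A→CDE adds C, D, E; EGH→ACF adds F; C→B adds B → {A, B, C, D, E, F, G, H}.
{D, G, H}⁺: DG→EF adds E, F; EGH→ACF adds A, C; C→B adds B → {A, B, C, D, E, F, G, H}.
{E, G, H}⁺: EGH→ACF adds A, C, F; C→B adds B; A→CDE adds D → {A, B, C, D, E, F, G, H}.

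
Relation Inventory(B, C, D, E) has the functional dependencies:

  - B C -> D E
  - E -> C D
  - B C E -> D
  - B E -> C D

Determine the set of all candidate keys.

Attribute B never appears on the right-hand side of any dependency, so B must belong to every candidate key.
{B}⁺ = {B}, which is not all of the schema, so we must add further attributes.
{B, C}⁺: BC→DE adds D, E → {B, C, D, E}.
{B, E}⁺: E→CD adds C, D → {B, C, D, E}.
Any other superkey contains one of these as a subset, so there are no further candidate keys.

BC, BE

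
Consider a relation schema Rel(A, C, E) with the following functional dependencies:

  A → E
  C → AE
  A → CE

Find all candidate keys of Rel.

{A}⁺: A→E adds E; A→CE adds C → {A, C, E}.
{C}⁺: C→AE adds A, E → {A, C, E}.
Any other superkey contains one of these as a subset, so there are no further candidate keys.

{A}, {C}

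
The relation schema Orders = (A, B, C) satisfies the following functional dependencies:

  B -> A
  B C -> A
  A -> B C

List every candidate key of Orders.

{A}; {B}

{A}⁺: A→BC adds B, C → {A, B, C}.
{B}⁺: B→A adds A; A→BC adds C → {A, B, C}.
Any other superkey contains one of these as a subset, so there are no further candidate keys.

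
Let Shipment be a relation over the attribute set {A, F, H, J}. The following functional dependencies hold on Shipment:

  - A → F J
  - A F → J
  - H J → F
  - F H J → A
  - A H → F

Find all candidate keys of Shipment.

{A, H}, {H, J}

Attribute H never appears on the right-hand side of any dependency, so H must belong to every candidate key.
{H}⁺ = {H}, which is not all of the schema, so we must add further attributes.
{A, H}⁺: A→FJ adds F, J → {A, F, H, J}. Minimal: {H}⁺ = {H}; {A}⁺ = {A, F, J} — none reach the full schema.
{H, J}⁺: HJ→F adds F; FHJ→A adds A → {A, F, H, J}. Minimal: {J}⁺ = {J}; {H}⁺ = {H} — none reach the full schema.
Any other superkey contains one of these as a subset, so there are no further candidate keys.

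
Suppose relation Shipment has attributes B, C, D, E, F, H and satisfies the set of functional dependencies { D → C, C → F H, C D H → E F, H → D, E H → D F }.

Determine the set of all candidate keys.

{B, C}; {B, D}; {B, H}

{B, C}⁺: C→FH adds F, H; H→D adds D; CDH→EF adds E → {B, C, D, E, F, H}. Minimal: {C}⁺ = {C, D, E, F, H}; {B}⁺ = {B} — none reach the full schema.
{B, D}⁺: D→C adds C; C→FH adds F, H; CDH→EF adds E → {B, C, D, E, F, H}. Minimal: {D}⁺ = {C, D, E, F, H}; {B}⁺ = {B} — none reach the full schema.
{B, H}⁺: H→D adds D; D→C adds C; C→FH adds F; CDH→EF adds E → {B, C, D, E, F, H}. Minimal: {H}⁺ = {C, D, E, F, H}; {B}⁺ = {B} — none reach the full schema.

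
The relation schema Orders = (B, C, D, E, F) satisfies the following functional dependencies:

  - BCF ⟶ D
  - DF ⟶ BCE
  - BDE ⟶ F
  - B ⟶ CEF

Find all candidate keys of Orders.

{B}⁺: B→CEF adds C, E, F; BCF→D adds D → {B, C, D, E, F}.
{D, F}⁺: DF→BCE adds B, C, E → {B, C, D, E, F}. Minimal: {F}⁺ = {F}; {D}⁺ = {D} — none reach the full schema.

(B), (D, F)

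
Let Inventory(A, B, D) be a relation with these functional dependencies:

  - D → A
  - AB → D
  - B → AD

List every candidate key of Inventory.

Attribute B never appears on the right-hand side of any dependency, so B must belong to every candidate key.
{B}⁺ = {A, B, D}, which is all of the schema, so {B} is the only candidate key.

{B}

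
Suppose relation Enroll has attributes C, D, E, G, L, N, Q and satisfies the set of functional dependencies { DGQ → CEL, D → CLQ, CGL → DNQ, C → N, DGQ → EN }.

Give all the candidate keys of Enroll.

DG, CGL

Attribute G never appears on the right-hand side of any dependency, so G must belong to every candidate key.
{G}⁺ = {G}, which is not all of the schema, so we must add further attributes.
{D, G}⁺: D→CLQ adds C, L, Q; CGL→DNQ adds N; DGQ→EN adds E → {C, D, E, G, L, N, Q}.
{C, G, L}⁺: CGL→DNQ adds D, N, Q; DGQ→EN adds E → {C, D, E, G, L, N, Q}.
Any other superkey contains one of these as a subset, so there are no further candidate keys.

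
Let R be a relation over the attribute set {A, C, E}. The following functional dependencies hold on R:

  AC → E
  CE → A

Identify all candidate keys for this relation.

{A, C}, {C, E}

Attribute C never appears on the right-hand side of any dependency, so C must belong to every candidate key.
{C}⁺ = {C}, which is not all of the schema, so we must add further attributes.
{A, C}⁺: AC→E adds E → {A, C, E}. Minimal: {C}⁺ = {C}; {A}⁺ = {A} — none reach the full schema.
{C, E}⁺: CE→A adds A → {A, C, E}. Minimal: {E}⁺ = {E}; {C}⁺ = {C} — none reach the full schema.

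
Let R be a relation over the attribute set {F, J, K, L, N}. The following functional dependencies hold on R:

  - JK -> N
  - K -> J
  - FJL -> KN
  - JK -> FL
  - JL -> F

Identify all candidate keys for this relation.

{K}⁺: K→J adds J; JK→FL adds F, L; JK→N adds N → {F, J, K, L, N}.
{J, L}⁺: JL→F adds F; FJL→KN adds K, N → {F, J, K, L, N}.

{K}; {J, L}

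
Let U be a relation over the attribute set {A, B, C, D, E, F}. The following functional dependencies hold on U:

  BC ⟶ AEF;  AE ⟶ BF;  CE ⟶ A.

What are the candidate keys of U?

{B, C, D}; {C, D, E}

Attributes C, D never appear on any right-hand side, so every candidate key must contain {C, D}.
{C, D}⁺ = {C, D}, which is not all of the schema, so we must add further attributes.
{B, C, D}⁺: BC→AEF adds A, E, F → {A, B, C, D, E, F}.
{C, D, E}⁺: CE→A adds A; AE→BF adds B, F → {A, B, C, D, E, F}.
Any other superkey contains one of these as a subset, so there are no further candidate keys.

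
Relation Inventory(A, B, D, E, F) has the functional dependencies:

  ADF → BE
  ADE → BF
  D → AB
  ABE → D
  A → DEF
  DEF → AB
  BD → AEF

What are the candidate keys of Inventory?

{A}⁺: A→DEF adds D, E, F; DEF→AB adds B → {A, B, D, E, F}.
{D}⁺: D→AB adds A, B; A→DEF adds E, F → {A, B, D, E, F}.
Any other superkey contains one of these as a subset, so there are no further candidate keys.

{A}, {D}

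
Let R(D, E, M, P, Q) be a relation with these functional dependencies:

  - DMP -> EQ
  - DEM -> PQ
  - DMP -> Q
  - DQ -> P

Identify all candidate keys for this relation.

{D, E, M}; {D, M, P}; {D, M, Q}

{D, E, M}⁺: DEM→PQ adds P, Q → {D, E, M, P, Q}. Minimal: {E, M}⁺ = {E, M}; {D, M}⁺ = {D, M}; {D, E}⁺ = {D, E} — none reach the full schema.
{D, M, P}⁺: DMP→EQ adds E, Q → {D, E, M, P, Q}. Minimal: {M, P}⁺ = {M, P}; {D, P}⁺ = {D, P}; {D, M}⁺ = {D, M} — none reach the full schema.
{D, M, Q}⁺: DQ→P adds P; DMP→EQ adds E → {D, E, M, P, Q}. Minimal: {M, Q}⁺ = {M, Q}; {D, Q}⁺ = {D, P, Q}; {D, M}⁺ = {D, M} — none reach the full schema.
Any other superkey contains one of these as a subset, so there are no further candidate keys.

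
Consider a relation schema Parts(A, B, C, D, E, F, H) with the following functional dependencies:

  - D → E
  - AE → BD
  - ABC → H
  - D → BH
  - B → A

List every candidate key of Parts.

{C, D, F}⁺: D→E adds E; D→BH adds B, H; B→A adds A → {A, B, C, D, E, F, H}. Minimal: {D, F}⁺ = {A, B, D, E, F, H}; {C, F}⁺ = {C, F}; {C, D}⁺ = {A, B, C, D, E, H} — none reach the full schema.
{A, C, E, F}⁺: AE→BD adds B, D; ABC→H adds H → {A, B, C, D, E, F, H}. Minimal: {C, E, F}⁺ = {C, E, F}; {A, E, F}⁺ = {A, B, D, E, F, H}; {A, C, F}⁺ = {A, C, F}; … — none reach the full schema.
{B, C, E, F}⁺: B→A adds A; AE→BD adds D; ABC→H adds H → {A, B, C, D, E, F, H}. Minimal: {C, E, F}⁺ = {C, E, F}; {B, E, F}⁺ = {A, B, D, E, F, H}; {B, C, F}⁺ = {A, B, C, F, H}; … — none reach the full schema.

{C, D, F}, {A, C, E, F}, {B, C, E, F}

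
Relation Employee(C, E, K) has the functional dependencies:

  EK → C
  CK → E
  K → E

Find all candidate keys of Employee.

{K}

Attribute K never appears on the right-hand side of any dependency, so K must belong to every candidate key.
{K}⁺ = {C, E, K}, which is all of the schema, so {K} is the only candidate key.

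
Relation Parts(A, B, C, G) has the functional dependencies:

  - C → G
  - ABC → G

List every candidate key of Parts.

Attributes A, B, C never appear on any right-hand side, so every candidate key must contain {A, B, C}.
{A, B, C}⁺ = {A, B, C, G}, which is all of the schema, so {A, B, C} is the only candidate key.

(A, B, C)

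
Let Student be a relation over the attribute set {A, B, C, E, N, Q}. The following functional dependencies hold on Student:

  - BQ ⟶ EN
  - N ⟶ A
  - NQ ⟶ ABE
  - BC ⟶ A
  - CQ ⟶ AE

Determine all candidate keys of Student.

(B, C, Q), (C, N, Q)

{B, C, Q}⁺: BQ→EN adds E, N; N→A adds A → {A, B, C, E, N, Q}. Minimal: {C, Q}⁺ = {A, C, E, Q}; {B, Q}⁺ = {A, B, E, N, Q}; {B, C}⁺ = {A, B, C} — none reach the full schema.
{C, N, Q}⁺: N→A adds A; NQ→ABE adds B, E → {A, B, C, E, N, Q}. Minimal: {N, Q}⁺ = {A, B, E, N, Q}; {C, Q}⁺ = {A, C, E, Q}; {C, N}⁺ = {A, C, N} — none reach the full schema.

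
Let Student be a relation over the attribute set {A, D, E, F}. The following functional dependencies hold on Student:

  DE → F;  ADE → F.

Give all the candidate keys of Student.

{A, D, E}

{A, D, E}⁺: DE→F adds F → {A, D, E, F}. Minimal: {D, E}⁺ = {D, E, F}; {A, E}⁺ = {A, E}; {A, D}⁺ = {A, D} — none reach the full schema.
No other minimal superkey exists.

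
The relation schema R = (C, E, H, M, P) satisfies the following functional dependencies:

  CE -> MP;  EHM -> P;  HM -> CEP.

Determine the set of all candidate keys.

(H, M); (C, E, H)

Attribute H never appears on the right-hand side of any dependency, so H must belong to every candidate key.
{H}⁺ = {H}, which is not all of the schema, so we must add further attributes.
{H, M}⁺: HM→CEP adds C, E, P → {C, E, H, M, P}. Minimal: {M}⁺ = {M}; {H}⁺ = {H} — none reach the full schema.
{C, E, H}⁺: CE→MP adds M, P → {C, E, H, M, P}. Minimal: {E, H}⁺ = {E, H}; {C, H}⁺ = {C, H}; {C, E}⁺ = {C, E, M, P} — none reach the full schema.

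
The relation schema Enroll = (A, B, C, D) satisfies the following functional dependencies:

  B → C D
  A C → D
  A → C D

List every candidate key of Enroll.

Attributes A, B never appear on any right-hand side, so every candidate key must contain {A, B}.
{A, B}⁺ = {A, B, C, D}, which is all of the schema, so {A, B} is the only candidate key.

{A, B}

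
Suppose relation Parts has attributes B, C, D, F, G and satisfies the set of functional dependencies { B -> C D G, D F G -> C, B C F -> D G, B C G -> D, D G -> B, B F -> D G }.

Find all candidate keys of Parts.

Attribute F never appears on the right-hand side of any dependency, so F must belong to every candidate key.
{F}⁺ = {F}, which is not all of the schema, so we must add further attributes.
{B, F}⁺: B→CDG adds C, D, G → {B, C, D, F, G}. Minimal: {F}⁺ = {F}; {B}⁺ = {B, C, D, G} — none reach the full schema.
{D, F, G}⁺: DFG→C adds C; DG→B adds B → {B, C, D, F, G}. Minimal: {F, G}⁺ = {F, G}; {D, G}⁺ = {B, C, D, G}; {D, F}⁺ = {D, F} — none reach the full schema.
Any other superkey contains one of these as a subset, so there are no further candidate keys.

BF, DFG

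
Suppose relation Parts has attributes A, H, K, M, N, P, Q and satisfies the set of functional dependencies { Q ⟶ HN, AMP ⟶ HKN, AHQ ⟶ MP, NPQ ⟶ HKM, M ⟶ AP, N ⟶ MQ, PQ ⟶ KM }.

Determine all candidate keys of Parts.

{M}⁺: M→AP adds A, P; AMP→HKN adds H, K, N; N→MQ adds Q → {A, H, K, M, N, P, Q}.
{N}⁺: N→MQ adds M, Q; Q→HN adds H; M→AP adds A, P; PQ→KM adds K → {A, H, K, M, N, P, Q}.
{Q}⁺: Q→HN adds H, N; N→MQ adds M; M→AP adds A, P; PQ→KM adds K → {A, H, K, M, N, P, Q}.
Any other superkey contains one of these as a subset, so there are no further candidate keys.

{M}; {N}; {Q}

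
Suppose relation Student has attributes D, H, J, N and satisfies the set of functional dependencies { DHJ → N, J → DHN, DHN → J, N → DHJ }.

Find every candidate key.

{J}⁺: J→DHN adds D, H, N → {D, H, J, N}.
{N}⁺: N→DHJ adds D, H, J → {D, H, J, N}.
Any other superkey contains one of these as a subset, so there are no further candidate keys.

{J}, {N}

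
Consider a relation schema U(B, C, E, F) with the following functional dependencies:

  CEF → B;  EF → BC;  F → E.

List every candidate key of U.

{F}

{F}⁺: F→E adds E; EF→BC adds B, C → {B, C, E, F}.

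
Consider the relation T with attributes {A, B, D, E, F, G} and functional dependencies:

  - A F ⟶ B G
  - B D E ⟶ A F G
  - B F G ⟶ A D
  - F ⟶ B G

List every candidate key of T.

Attribute E never appears on the right-hand side of any dependency, so E must belong to every candidate key.
{E}⁺ = {E}, which is not all of the schema, so we must add further attributes.
{E, F}⁺: F→BG adds B, G; BFG→AD adds A, D → {A, B, D, E, F, G}. Minimal: {F}⁺ = {A, B, D, F, G}; {E}⁺ = {E} — none reach the full schema.
{B, D, E}⁺: BDE→AFG adds A, F, G → {A, B, D, E, F, G}. Minimal: {D, E}⁺ = {D, E}; {B, E}⁺ = {B, E}; {B, D}⁺ = {B, D} — none reach the full schema.

{E, F}, {B, D, E}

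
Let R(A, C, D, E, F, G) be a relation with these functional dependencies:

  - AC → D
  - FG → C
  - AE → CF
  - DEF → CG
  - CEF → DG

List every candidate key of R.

Attributes A, E never appear on any right-hand side, so every candidate key must contain {A, E}.
{A, E}⁺ = {A, C, D, E, F, G}, which is all of the schema, so {A, E} is the only candidate key.

(A, E)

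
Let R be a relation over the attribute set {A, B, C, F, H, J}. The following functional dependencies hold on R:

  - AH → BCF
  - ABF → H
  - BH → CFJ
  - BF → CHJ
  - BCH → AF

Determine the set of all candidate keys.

{A, H}⁺: AH→BCF adds B, C, F; BH→CFJ adds J → {A, B, C, F, H, J}. Minimal: {H}⁺ = {H}; {A}⁺ = {A} — none reach the full schema.
{B, F}⁺: BF→CHJ adds C, H, J; BCH→AF adds A → {A, B, C, F, H, J}. Minimal: {F}⁺ = {F}; {B}⁺ = {B} — none reach the full schema.
{B, H}⁺: BH→CFJ adds C, F, J; BCH→AF adds A → {A, B, C, F, H, J}. Minimal: {H}⁺ = {H}; {B}⁺ = {B} — none reach the full schema.
Any other superkey contains one of these as a subset, so there are no further candidate keys.

{A, H}; {B, F}; {B, H}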